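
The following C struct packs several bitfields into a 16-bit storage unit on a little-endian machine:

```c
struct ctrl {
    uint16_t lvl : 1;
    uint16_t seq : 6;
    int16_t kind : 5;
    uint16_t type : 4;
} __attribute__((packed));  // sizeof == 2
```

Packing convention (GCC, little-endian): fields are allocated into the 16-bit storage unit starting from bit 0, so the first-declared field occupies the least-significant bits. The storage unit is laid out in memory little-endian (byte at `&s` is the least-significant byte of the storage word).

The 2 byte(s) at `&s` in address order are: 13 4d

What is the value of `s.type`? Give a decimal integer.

4

[0]=0x13 [1]=0x4d (little-endian) → word 0x4d13
lvl:1 @ bit 0 → (0x4d13>>0)&0x1 = 0x1
seq:6 @ bit 1 → (0x4d13>>1)&0x3f = 0x9
kind:5 @ bit 7 → (0x4d13>>7)&0x1f = 0x1a
type:4 @ bit 12 → (0x4d13>>12)&0xf = 0x4  ←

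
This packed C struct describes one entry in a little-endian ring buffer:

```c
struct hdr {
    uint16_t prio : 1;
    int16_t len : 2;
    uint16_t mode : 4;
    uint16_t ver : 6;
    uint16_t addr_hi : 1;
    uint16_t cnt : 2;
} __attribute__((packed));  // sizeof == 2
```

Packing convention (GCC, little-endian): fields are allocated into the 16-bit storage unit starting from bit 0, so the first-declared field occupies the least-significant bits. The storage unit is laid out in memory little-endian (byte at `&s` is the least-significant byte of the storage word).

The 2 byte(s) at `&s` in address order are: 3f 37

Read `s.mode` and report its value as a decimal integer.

[0]=0x3f [1]=0x37 (little-endian) → word 0x373f
prio [0+:1] = (word>>0) & 0x1 = 1
len [1+:2] = (word>>1) & 0x3 = 3
mode [3+:4] = (word>>3) & 0xf = 7  ←
ver [7+:6] = (word>>7) & 0x3f = 46
addr_hi [13+:1] = (word>>13) & 0x1 = 1
cnt [14+:2] = (word>>14) & 0x3 = 0

7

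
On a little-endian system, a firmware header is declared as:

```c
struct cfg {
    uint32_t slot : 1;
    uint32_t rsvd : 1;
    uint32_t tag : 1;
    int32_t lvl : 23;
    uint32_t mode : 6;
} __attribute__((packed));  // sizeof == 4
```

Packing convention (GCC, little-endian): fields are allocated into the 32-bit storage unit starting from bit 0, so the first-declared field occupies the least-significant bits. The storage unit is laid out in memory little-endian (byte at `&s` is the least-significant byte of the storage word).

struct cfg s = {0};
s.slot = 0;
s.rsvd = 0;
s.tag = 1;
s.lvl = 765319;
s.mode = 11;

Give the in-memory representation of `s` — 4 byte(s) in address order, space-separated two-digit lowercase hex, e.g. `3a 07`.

3c 6c 5d 2c

[0+:1] slot=0 & 0x1 = 0x0; word=0x00000000
[1+:1] rsvd=0 & 0x1 = 0x0; word=0x00000000
[2+:1] tag=1 & 0x1 = 0x1; word=0x00000004
[3+:23] lvl=765319 & 0x7fffff = 0xbad87; word=0x005d6c3c
[26+:6] mode=11 & 0x3f = 0xb; word=0x2c5d6c3c
word = 0x2c5d6c3c → little-endian bytes:
  [0]=0x3c  [1]=0x6c  [2]=0x5d  [3]=0x2c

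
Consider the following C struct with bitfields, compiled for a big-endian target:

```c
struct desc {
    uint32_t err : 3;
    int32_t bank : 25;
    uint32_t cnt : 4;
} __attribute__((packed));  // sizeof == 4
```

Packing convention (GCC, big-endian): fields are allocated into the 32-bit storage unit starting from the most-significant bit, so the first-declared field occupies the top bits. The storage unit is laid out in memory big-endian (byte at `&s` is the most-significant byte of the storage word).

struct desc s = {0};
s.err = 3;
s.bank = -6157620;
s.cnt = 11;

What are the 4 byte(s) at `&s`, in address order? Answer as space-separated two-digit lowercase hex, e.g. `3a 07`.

7a 20 ac cb

[29+:3] err=3 & 0x7 = 0x3; word=0x60000000
[4+:25] bank=-6157620 & 0x1ffffff = 0x1a20acc; word=0x7a20acc0
[0+:4] cnt=11 & 0xf = 0xb; word=0x7a20accb
word = 0x7a20accb → big-endian bytes:
  [0]=0x7a  [1]=0x20  [2]=0xac  [3]=0xcb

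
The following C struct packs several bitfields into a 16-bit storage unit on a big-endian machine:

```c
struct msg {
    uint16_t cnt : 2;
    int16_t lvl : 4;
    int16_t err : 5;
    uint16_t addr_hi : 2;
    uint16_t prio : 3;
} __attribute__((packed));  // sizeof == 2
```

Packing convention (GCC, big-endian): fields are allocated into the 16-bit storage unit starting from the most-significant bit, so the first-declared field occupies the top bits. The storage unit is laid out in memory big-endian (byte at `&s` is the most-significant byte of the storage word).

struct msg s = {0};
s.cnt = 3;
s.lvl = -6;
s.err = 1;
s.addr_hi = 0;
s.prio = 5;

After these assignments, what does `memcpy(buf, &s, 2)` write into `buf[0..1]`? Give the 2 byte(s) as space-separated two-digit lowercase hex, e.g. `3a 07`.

e8 25

[14+:2] cnt=3 & 0x3 = 0x3; word=0xc000
[10+:4] lvl=-6 & 0xf = 0xa; word=0xe800
[5+:5] err=1 & 0x1f = 0x1; word=0xe820
[3+:2] addr_hi=0 & 0x3 = 0x0; word=0xe820
[0+:3] prio=5 & 0x7 = 0x5; word=0xe825
word = 0xe825 → big-endian bytes:
  [0]=0xe8  [1]=0x25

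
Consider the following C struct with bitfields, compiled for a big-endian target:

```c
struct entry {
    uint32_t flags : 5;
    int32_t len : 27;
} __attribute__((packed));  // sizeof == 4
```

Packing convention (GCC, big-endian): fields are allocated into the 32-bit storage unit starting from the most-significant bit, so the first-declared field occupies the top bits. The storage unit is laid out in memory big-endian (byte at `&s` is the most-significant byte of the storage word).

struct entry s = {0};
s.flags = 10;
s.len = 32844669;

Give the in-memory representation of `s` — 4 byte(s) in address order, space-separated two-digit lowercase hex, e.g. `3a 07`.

51 f5 2b 7d

flags:5 = 10 → 0xa << 27 → word 0x50000000
len:27 = 32844669 → 0x1f52b7d << 0 → word 0x51f52b7d
word = 0x51f52b7d → big-endian bytes:
  [0]=0x51  [1]=0xf5  [2]=0x2b  [3]=0x7d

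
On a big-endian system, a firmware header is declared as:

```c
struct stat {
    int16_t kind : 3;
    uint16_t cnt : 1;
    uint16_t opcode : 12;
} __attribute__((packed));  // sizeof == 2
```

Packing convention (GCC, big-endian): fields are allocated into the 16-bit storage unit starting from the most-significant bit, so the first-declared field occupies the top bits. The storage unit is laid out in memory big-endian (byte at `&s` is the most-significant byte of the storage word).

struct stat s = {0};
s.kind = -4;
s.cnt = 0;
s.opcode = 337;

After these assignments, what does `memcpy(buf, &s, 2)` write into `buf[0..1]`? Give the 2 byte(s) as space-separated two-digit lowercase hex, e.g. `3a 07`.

[13+:3] kind=-4 & 0x7 = 0x4; word=0x8000
[12+:1] cnt=0 & 0x1 = 0x0; word=0x8000
[0+:12] opcode=337 & 0xfff = 0x151; word=0x8151
word = 0x8151 → big-endian bytes:
  [0]=0x81  [1]=0x51

81 51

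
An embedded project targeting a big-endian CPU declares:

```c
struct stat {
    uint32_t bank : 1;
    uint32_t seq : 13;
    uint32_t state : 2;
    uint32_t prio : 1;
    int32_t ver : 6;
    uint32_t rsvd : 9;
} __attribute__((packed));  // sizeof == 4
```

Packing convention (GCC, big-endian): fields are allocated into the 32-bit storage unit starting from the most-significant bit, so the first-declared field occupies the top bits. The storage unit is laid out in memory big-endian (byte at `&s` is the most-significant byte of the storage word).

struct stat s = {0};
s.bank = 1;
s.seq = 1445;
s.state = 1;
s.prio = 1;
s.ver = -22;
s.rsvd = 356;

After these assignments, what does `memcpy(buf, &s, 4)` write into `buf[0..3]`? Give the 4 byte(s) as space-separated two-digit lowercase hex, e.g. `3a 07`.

bank:1 = 1 → 0x1 << 31 → word 0x80000000
seq:13 = 1445 → 0x5a5 << 18 → word 0x96940000
state:2 = 1 → 0x1 << 16 → word 0x96950000
prio:1 = 1 → 0x1 << 15 → word 0x96958000
ver:6 = -22 → 0x2a << 9 → word 0x9695d400
rsvd:9 = 356 → 0x164 << 0 → word 0x9695d564
word = 0x9695d564 → big-endian bytes:
  [0]=0x96  [1]=0x95  [2]=0xd5  [3]=0x64

96 95 d5 64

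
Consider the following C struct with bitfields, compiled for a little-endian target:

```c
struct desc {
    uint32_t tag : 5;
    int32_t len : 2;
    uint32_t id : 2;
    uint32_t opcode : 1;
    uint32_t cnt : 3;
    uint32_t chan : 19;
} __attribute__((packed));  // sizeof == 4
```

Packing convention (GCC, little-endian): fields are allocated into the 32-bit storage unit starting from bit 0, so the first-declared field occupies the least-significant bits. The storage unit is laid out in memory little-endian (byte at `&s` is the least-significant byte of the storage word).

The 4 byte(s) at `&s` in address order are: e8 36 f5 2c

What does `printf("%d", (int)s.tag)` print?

8

[0]=0xe8 [1]=0x36 [2]=0xf5 [3]=0x2c (little-endian) → word 0x2cf536e8
tag [0+:5] = (word>>0) & 0x1f = 8  ←
len [5+:2] = (word>>5) & 0x3 = 3
id [7+:2] = (word>>7) & 0x3 = 1
opcode [9+:1] = (word>>9) & 0x1 = 1
cnt [10+:3] = (word>>10) & 0x7 = 5
chan [13+:19] = (word>>13) & 0x7ffff = 92073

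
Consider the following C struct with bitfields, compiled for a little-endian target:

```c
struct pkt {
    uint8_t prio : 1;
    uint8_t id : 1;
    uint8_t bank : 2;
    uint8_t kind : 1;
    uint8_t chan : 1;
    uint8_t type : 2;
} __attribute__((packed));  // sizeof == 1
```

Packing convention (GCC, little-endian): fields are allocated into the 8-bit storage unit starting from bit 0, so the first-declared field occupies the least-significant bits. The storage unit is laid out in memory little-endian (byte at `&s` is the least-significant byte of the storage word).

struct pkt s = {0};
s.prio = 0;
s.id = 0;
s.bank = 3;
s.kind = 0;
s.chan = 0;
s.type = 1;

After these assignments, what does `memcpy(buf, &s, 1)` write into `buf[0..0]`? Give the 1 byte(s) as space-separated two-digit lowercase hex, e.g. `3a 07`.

prio (1b) val=0 bits=0x0 at bit 0: 0x00
id (1b) val=0 bits=0x0 at bit 1: 0x00
bank (2b) val=3 bits=0x3 at bit 2: 0x0c
kind (1b) val=0 bits=0x0 at bit 4: 0x0c
chan (1b) val=0 bits=0x0 at bit 5: 0x0c
type (2b) val=1 bits=0x1 at bit 6: 0x4c
word = 0x4c → little-endian bytes:
  [0]=0x4c

4c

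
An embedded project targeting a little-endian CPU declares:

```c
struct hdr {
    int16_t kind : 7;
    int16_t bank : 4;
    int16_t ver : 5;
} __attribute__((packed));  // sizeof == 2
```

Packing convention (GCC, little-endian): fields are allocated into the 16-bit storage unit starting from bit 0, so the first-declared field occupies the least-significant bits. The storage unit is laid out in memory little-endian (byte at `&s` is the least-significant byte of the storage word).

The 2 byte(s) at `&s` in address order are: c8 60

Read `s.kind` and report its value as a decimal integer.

-56

[0]=0xc8 [1]=0x60 (little-endian) → word 0x60c8
kind [0+:7] = (word>>0) & 0x7f = 72  ←
bank [7+:4] = (word>>7) & 0xf = 1
ver [11+:5] = (word>>11) & 0x1f = 12
kind signed 7b, MSB=1: 72 - 128 = -56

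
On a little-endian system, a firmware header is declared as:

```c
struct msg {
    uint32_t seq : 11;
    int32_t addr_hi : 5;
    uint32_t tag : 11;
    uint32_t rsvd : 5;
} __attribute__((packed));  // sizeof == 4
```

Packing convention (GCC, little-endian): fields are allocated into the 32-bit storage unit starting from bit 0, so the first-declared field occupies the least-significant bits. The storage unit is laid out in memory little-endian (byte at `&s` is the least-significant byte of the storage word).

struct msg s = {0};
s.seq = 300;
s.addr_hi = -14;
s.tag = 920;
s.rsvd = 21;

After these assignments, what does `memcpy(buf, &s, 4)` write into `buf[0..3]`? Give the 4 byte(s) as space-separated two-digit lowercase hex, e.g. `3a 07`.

seq:11 = 300 → 0x12c << 0 → word 0x0000012c
addr_hi:5 = -14 → 0x12 << 11 → word 0x0000912c
tag:11 = 920 → 0x398 << 16 → word 0x0398912c
rsvd:5 = 21 → 0x15 << 27 → word 0xab98912c
word = 0xab98912c → little-endian bytes:
  [0]=0x2c  [1]=0x91  [2]=0x98  [3]=0xab

2c 91 98 ab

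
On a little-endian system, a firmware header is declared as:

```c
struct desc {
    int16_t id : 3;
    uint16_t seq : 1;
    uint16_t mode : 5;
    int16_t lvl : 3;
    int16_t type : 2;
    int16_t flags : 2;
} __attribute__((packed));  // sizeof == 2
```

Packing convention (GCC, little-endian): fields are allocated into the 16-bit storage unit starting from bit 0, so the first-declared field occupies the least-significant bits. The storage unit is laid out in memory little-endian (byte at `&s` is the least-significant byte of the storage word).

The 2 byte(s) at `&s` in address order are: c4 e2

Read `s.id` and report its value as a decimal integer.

[0]=0xc4 [1]=0xe2 (little-endian) → word 0xe2c4
id [0+:3] = (word>>0) & 0x7 = 4  ←
seq [3+:1] = (word>>3) & 0x1 = 0
mode [4+:5] = (word>>4) & 0x1f = 12
lvl [9+:3] = (word>>9) & 0x7 = 1
type [12+:2] = (word>>12) & 0x3 = 2
flags [14+:2] = (word>>14) & 0x3 = 3
id signed 3b, MSB=1: 4 - 8 = -4

-4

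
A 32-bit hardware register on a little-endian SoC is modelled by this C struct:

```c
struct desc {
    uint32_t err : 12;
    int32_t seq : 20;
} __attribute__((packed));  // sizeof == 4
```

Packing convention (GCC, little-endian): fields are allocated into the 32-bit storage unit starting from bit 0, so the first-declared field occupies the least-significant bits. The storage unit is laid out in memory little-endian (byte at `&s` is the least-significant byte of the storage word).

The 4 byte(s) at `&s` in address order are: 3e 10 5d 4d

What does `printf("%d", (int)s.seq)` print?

[0]=0x3e [1]=0x10 [2]=0x5d [3]=0x4d (little-endian) → word 0x4d5d103e
err [0+:12] = (word>>0) & 0xfff = 62
seq [12+:20] = (word>>12) & 0xfffff = 316881  ←
seq signed 20b, MSB=0: value = 316881

316881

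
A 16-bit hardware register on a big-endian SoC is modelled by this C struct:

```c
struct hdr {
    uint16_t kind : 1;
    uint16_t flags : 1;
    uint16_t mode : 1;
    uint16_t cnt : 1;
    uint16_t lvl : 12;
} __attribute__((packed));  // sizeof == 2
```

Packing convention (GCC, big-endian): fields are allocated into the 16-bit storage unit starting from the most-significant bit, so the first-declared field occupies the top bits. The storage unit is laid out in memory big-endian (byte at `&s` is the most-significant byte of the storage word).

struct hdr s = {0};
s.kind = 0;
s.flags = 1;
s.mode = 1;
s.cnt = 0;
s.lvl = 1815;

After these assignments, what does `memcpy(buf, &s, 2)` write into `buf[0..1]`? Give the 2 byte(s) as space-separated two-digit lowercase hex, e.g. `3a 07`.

67 17

[15+:1] kind=0 & 0x1 = 0x0; word=0x0000
[14+:1] flags=1 & 0x1 = 0x1; word=0x4000
[13+:1] mode=1 & 0x1 = 0x1; word=0x6000
[12+:1] cnt=0 & 0x1 = 0x0; word=0x6000
[0+:12] lvl=1815 & 0xfff = 0x717; word=0x6717
word = 0x6717 → big-endian bytes:
  [0]=0x67  [1]=0x17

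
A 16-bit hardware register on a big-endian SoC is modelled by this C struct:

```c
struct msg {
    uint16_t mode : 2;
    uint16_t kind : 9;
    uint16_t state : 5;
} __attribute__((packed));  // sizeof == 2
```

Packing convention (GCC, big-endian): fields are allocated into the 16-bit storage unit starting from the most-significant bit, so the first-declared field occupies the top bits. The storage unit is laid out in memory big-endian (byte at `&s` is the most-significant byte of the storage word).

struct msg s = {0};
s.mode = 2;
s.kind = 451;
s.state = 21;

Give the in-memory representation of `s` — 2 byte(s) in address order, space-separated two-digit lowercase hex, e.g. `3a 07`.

b8 75

mode:2 = 2 → 0x2 << 14 → word 0x8000
kind:9 = 451 → 0x1c3 << 5 → word 0xb860
state:5 = 21 → 0x15 << 0 → word 0xb875
word = 0xb875 → big-endian bytes:
  [0]=0xb8  [1]=0x75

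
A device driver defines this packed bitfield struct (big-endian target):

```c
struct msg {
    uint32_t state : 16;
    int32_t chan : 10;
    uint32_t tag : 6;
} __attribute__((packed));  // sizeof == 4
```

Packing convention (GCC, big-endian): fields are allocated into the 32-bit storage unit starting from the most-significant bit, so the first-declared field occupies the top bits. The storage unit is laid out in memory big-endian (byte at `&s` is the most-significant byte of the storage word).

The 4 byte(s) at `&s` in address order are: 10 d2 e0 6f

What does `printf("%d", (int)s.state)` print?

[0]=0x10 [1]=0xd2 [2]=0xe0 [3]=0x6f (big-endian) → word 0x10d2e06f
state:16 @ bit 16 → (0x10d2e06f>>16)&0xffff = 0x10d2  ←
chan:10 @ bit 6 → (0x10d2e06f>>6)&0x3ff = 0x381
tag:6 @ bit 0 → (0x10d2e06f>>0)&0x3f = 0x2f

4306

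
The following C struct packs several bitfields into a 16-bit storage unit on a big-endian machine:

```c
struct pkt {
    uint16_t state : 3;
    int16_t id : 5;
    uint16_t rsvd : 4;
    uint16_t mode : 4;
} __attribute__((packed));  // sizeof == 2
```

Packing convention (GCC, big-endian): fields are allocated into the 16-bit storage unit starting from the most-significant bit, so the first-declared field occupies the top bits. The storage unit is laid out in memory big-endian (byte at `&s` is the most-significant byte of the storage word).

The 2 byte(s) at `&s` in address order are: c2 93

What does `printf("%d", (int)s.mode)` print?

3

[0]=0xc2 [1]=0x93 (big-endian) → word 0xc293
state [13+:3] = (word>>13) & 0x7 = 6
id [8+:5] = (word>>8) & 0x1f = 2
rsvd [4+:4] = (word>>4) & 0xf = 9
mode [0+:4] = (word>>0) & 0xf = 3  ←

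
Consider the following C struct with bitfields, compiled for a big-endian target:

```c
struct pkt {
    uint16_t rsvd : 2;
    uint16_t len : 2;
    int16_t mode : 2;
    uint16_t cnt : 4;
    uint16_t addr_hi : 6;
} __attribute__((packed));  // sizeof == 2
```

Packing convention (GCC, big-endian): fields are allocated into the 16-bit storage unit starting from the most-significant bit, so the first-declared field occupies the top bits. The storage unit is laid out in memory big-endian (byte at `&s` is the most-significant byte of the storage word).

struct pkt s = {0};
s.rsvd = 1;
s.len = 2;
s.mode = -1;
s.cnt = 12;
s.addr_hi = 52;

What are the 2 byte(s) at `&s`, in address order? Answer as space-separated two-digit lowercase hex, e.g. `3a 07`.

rsvd:2 = 1 → 0x1 << 14 → word 0x4000
len:2 = 2 → 0x2 << 12 → word 0x6000
mode:2 = -1 → 0x3 << 10 → word 0x6c00
cnt:4 = 12 → 0xc << 6 → word 0x6f00
addr_hi:6 = 52 → 0x34 << 0 → word 0x6f34
word = 0x6f34 → big-endian bytes:
  [0]=0x6f  [1]=0x34

6f 34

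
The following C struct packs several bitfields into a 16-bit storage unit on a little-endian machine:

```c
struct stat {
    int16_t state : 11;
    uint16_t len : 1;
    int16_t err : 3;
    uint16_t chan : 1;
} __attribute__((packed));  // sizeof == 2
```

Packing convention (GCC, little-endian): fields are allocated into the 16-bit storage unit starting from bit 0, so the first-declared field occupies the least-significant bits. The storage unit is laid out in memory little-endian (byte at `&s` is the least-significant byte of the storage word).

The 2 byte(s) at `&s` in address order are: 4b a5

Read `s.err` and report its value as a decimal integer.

2

[0]=0x4b [1]=0xa5 (little-endian) → word 0xa54b
state [0+:11] = (word>>0) & 0x7ff = 1355
len [11+:1] = (word>>11) & 0x1 = 0
err [12+:3] = (word>>12) & 0x7 = 2  ←
chan [15+:1] = (word>>15) & 0x1 = 1
err signed 3b, MSB=0: value = 2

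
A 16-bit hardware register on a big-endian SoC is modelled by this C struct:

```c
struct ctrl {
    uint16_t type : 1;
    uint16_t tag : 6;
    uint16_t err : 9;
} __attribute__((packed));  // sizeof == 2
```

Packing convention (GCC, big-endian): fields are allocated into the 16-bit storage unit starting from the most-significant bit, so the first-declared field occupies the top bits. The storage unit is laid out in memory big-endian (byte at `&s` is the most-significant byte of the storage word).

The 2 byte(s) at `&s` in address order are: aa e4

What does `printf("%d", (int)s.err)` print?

[0]=0xaa [1]=0xe4 (big-endian) → word 0xaae4
type:1 @ bit 15 → (0xaae4>>15)&0x1 = 0x1
tag:6 @ bit 9 → (0xaae4>>9)&0x3f = 0x15
err:9 @ bit 0 → (0xaae4>>0)&0x1ff = 0xe4  ←

228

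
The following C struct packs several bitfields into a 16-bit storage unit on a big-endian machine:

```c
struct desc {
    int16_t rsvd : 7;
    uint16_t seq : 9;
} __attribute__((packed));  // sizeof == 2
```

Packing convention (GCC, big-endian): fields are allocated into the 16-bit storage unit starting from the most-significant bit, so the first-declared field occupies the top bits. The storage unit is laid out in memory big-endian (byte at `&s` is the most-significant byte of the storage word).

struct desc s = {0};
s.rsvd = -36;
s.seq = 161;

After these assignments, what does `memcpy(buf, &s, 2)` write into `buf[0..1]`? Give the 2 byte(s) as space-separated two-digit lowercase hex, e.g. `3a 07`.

b8 a1

[9+:7] rsvd=-36 & 0x7f = 0x5c; word=0xb800
[0+:9] seq=161 & 0x1ff = 0xa1; word=0xb8a1
word = 0xb8a1 → big-endian bytes:
  [0]=0xb8  [1]=0xa1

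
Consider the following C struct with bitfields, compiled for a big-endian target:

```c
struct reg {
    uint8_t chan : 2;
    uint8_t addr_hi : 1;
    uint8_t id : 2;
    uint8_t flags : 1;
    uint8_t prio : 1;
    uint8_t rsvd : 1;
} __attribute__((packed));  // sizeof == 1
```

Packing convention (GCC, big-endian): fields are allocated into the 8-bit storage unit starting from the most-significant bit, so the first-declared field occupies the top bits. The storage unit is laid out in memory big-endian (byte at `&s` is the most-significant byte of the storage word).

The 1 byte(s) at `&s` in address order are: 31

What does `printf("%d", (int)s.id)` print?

[0]=0x31 (big-endian) → word 0x31
chan:2 @ bit 6 → (0x31>>6)&0x3 = 0x0
addr_hi:1 @ bit 5 → (0x31>>5)&0x1 = 0x1
id:2 @ bit 3 → (0x31>>3)&0x3 = 0x2  ←
flags:1 @ bit 2 → (0x31>>2)&0x1 = 0x0
prio:1 @ bit 1 → (0x31>>1)&0x1 = 0x0
rsvd:1 @ bit 0 → (0x31>>0)&0x1 = 0x1

2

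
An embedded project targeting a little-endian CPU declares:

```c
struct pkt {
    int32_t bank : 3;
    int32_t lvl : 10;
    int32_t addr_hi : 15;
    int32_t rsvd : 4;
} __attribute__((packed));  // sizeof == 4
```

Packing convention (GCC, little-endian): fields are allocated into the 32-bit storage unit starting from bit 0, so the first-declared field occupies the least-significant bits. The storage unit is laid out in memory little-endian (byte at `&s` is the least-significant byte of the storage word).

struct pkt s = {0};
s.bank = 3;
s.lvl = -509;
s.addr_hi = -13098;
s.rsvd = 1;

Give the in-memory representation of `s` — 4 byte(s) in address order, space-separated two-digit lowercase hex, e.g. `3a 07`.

1b d0 9a 19

bank:3 = 3 → 0x3 << 0 → word 0x00000003
lvl:10 = -509 → 0x203 << 3 → word 0x0000101b
addr_hi:15 = -13098 → 0x4cd6 << 13 → word 0x099ad01b
rsvd:4 = 1 → 0x1 << 28 → word 0x199ad01b
word = 0x199ad01b → little-endian bytes:
  [0]=0x1b  [1]=0xd0  [2]=0x9a  [3]=0x19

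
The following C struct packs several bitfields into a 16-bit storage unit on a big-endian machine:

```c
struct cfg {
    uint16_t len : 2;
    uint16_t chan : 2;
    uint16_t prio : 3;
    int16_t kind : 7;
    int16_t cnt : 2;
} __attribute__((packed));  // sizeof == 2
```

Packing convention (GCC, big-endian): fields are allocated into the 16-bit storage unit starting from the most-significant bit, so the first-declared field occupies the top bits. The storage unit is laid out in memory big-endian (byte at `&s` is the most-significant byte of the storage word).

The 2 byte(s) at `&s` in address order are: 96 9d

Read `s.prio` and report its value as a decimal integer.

3

[0]=0x96 [1]=0x9d (big-endian) → word 0x969d
len [14+:2] = (word>>14) & 0x3 = 2
chan [12+:2] = (word>>12) & 0x3 = 1
prio [9+:3] = (word>>9) & 0x7 = 3  ←
kind [2+:7] = (word>>2) & 0x7f = 39
cnt [0+:2] = (word>>0) & 0x3 = 1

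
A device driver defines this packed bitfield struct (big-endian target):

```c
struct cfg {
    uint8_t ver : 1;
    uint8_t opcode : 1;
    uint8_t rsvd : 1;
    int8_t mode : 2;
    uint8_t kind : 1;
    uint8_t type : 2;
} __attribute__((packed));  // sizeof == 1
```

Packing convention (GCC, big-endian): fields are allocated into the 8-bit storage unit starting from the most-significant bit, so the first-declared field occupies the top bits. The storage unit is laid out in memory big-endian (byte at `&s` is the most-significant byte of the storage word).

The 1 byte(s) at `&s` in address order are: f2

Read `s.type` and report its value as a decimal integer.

[0]=0xf2 (big-endian) → word 0xf2
ver:1 @ bit 7 → (0xf2>>7)&0x1 = 0x1
opcode:1 @ bit 6 → (0xf2>>6)&0x1 = 0x1
rsvd:1 @ bit 5 → (0xf2>>5)&0x1 = 0x1
mode:2 @ bit 3 → (0xf2>>3)&0x3 = 0x2
kind:1 @ bit 2 → (0xf2>>2)&0x1 = 0x0
type:2 @ bit 0 → (0xf2>>0)&0x3 = 0x2  ←

2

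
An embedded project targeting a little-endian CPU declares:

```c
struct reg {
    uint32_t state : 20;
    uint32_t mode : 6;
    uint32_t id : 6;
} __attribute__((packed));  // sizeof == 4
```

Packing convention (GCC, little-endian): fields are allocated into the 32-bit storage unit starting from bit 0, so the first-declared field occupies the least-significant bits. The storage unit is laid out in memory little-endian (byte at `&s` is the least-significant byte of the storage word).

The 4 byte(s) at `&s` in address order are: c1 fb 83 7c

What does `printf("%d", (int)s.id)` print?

[0]=0xc1 [1]=0xfb [2]=0x83 [3]=0x7c (little-endian) → word 0x7c83fbc1
state [0+:20] = (word>>0) & 0xfffff = 261057
mode [20+:6] = (word>>20) & 0x3f = 8
id [26+:6] = (word>>26) & 0x3f = 31  ←

31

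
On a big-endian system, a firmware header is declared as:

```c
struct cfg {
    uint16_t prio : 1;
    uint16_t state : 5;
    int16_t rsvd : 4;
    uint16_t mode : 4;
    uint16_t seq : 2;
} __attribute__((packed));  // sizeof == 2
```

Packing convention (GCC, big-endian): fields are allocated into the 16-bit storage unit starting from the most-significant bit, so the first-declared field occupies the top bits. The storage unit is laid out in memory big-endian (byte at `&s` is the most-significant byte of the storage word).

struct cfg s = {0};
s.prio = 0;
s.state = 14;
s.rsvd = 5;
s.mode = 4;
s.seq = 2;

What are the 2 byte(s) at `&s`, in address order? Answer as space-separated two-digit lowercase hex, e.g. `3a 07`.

prio:1 = 0 → 0x0 << 15 → word 0x0000
state:5 = 14 → 0xe << 10 → word 0x3800
rsvd:4 = 5 → 0x5 << 6 → word 0x3940
mode:4 = 4 → 0x4 << 2 → word 0x3950
seq:2 = 2 → 0x2 << 0 → word 0x3952
word = 0x3952 → big-endian bytes:
  [0]=0x39  [1]=0x52

39 52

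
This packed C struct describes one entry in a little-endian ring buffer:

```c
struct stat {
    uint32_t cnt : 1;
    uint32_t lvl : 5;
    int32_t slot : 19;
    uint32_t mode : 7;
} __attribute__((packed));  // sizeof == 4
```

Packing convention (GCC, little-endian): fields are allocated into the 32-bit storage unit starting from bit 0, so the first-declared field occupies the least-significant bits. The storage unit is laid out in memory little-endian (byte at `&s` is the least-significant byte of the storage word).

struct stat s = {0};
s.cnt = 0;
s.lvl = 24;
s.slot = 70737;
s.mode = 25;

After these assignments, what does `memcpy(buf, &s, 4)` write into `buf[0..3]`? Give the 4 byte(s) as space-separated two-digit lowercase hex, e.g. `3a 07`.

70 14 45 32

cnt (1b) val=0 bits=0x0 at bit 0: 0x00000000
lvl (5b) val=24 bits=0x18 at bit 1: 0x00000030
slot (19b) val=70737 bits=0x11451 at bit 6: 0x00451470
mode (7b) val=25 bits=0x19 at bit 25: 0x32451470
word = 0x32451470 → little-endian bytes:
  [0]=0x70  [1]=0x14  [2]=0x45  [3]=0x32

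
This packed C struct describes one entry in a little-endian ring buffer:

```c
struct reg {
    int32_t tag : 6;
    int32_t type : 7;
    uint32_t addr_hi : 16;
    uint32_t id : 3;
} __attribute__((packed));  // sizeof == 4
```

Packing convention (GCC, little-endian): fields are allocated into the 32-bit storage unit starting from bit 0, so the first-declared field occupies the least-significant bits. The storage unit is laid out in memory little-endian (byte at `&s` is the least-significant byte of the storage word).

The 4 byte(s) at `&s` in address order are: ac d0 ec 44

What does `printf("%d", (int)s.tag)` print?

[0]=0xac [1]=0xd0 [2]=0xec [3]=0x44 (little-endian) → word 0x44ecd0ac
tag [0+:6] = (word>>0) & 0x3f = 44  ←
type [6+:7] = (word>>6) & 0x7f = 66
addr_hi [13+:16] = (word>>13) & 0xffff = 10086
id [29+:3] = (word>>29) & 0x7 = 2
tag signed 6b, MSB=1: 44 - 64 = -20

-20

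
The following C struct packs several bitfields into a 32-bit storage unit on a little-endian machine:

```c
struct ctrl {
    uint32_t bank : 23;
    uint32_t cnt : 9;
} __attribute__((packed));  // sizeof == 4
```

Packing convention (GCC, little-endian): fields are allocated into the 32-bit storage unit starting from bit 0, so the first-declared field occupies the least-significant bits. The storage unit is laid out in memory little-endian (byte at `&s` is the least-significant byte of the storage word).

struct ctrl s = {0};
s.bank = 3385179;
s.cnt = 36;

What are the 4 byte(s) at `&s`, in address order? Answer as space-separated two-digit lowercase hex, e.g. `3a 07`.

bank:23 = 3385179 → 0x33a75b << 0 → word 0x0033a75b
cnt:9 = 36 → 0x24 << 23 → word 0x1233a75b
word = 0x1233a75b → little-endian bytes:
  [0]=0x5b  [1]=0xa7  [2]=0x33  [3]=0x12

5b a7 33 12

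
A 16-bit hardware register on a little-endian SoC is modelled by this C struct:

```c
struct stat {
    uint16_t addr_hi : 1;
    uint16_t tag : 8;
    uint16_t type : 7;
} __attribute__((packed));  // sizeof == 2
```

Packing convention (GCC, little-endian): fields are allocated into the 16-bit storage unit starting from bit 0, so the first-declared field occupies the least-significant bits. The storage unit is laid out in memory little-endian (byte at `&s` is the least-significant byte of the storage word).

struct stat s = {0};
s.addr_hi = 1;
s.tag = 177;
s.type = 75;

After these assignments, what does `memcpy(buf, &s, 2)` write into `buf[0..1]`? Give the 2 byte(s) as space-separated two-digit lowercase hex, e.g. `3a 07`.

63 97

addr_hi (1b) val=1 bits=0x1 at bit 0: 0x0001
tag (8b) val=177 bits=0xb1 at bit 1: 0x0163
type (7b) val=75 bits=0x4b at bit 9: 0x9763
word = 0x9763 → little-endian bytes:
  [0]=0x63  [1]=0x97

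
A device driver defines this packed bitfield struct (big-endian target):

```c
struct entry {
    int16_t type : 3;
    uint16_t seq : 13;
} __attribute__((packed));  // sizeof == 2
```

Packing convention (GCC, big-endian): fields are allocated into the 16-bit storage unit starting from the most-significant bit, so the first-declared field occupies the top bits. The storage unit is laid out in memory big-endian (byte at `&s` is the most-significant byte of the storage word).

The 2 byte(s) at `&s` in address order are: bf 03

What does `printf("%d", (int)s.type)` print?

[0]=0xbf [1]=0x03 (big-endian) → word 0xbf03
type [13+:3] = (word>>13) & 0x7 = 5  ←
seq [0+:13] = (word>>0) & 0x1fff = 7939
type signed 3b, MSB=1: 5 - 8 = -3

-3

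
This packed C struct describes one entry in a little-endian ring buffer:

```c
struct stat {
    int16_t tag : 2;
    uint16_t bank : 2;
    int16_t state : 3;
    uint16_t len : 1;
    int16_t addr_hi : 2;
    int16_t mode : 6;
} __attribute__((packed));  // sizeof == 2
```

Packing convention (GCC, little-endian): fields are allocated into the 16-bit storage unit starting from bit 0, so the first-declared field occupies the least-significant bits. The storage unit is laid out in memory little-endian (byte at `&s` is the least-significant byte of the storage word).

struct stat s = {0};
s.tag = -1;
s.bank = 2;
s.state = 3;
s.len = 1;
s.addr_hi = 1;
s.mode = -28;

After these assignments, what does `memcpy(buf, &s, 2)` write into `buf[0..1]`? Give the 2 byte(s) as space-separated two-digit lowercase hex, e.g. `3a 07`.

tag:2 = -1 → 0x3 << 0 → word 0x0003
bank:2 = 2 → 0x2 << 2 → word 0x000b
state:3 = 3 → 0x3 << 4 → word 0x003b
len:1 = 1 → 0x1 << 7 → word 0x00bb
addr_hi:2 = 1 → 0x1 << 8 → word 0x01bb
mode:6 = -28 → 0x24 << 10 → word 0x91bb
word = 0x91bb → little-endian bytes:
  [0]=0xbb  [1]=0x91

bb 91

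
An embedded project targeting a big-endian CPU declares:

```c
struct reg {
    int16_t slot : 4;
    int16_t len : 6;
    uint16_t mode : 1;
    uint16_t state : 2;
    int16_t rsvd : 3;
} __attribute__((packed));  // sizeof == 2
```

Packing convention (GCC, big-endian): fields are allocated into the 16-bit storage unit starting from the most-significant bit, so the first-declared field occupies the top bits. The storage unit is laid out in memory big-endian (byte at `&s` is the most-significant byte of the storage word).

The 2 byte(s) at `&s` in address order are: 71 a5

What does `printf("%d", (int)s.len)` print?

6

[0]=0x71 [1]=0xa5 (big-endian) → word 0x71a5
slot [12+:4] = (word>>12) & 0xf = 7
len [6+:6] = (word>>6) & 0x3f = 6  ←
mode [5+:1] = (word>>5) & 0x1 = 1
state [3+:2] = (word>>3) & 0x3 = 0
rsvd [0+:3] = (word>>0) & 0x7 = 5
len signed 6b, MSB=0: value = 6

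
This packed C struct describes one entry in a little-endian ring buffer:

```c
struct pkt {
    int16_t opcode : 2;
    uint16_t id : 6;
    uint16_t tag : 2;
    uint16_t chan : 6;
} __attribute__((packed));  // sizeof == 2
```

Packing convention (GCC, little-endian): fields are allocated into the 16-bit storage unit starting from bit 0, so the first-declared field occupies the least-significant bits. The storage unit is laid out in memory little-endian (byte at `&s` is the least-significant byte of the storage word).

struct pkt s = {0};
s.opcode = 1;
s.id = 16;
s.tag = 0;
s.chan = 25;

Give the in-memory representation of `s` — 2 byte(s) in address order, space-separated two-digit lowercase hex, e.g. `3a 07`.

opcode:2 = 1 → 0x1 << 0 → word 0x0001
id:6 = 16 → 0x10 << 2 → word 0x0041
tag:2 = 0 → 0x0 << 8 → word 0x0041
chan:6 = 25 → 0x19 << 10 → word 0x6441
word = 0x6441 → little-endian bytes:
  [0]=0x41  [1]=0x64

41 64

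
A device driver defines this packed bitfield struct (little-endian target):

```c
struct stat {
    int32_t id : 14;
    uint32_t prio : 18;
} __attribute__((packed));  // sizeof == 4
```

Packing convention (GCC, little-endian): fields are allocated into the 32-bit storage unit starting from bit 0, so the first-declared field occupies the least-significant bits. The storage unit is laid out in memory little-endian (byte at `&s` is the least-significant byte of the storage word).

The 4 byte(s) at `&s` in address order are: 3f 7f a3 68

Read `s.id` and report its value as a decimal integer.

-193

[0]=0x3f [1]=0x7f [2]=0xa3 [3]=0x68 (little-endian) → word 0x68a37f3f
id:14 @ bit 0 → (0x68a37f3f>>0)&0x3fff = 0x3f3f  ←
prio:18 @ bit 14 → (0x68a37f3f>>14)&0x3ffff = 0x1a28d
id signed 14b, MSB=1: 16191 - 16384 = -193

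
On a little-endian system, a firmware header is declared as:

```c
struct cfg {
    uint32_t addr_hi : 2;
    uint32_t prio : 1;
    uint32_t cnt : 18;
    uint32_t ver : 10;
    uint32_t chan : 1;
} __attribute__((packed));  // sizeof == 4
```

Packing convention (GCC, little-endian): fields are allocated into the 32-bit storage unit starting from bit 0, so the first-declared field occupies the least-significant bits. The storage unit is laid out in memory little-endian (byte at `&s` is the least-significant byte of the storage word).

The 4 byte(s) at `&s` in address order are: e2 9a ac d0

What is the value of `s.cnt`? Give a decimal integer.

103260

[0]=0xe2 [1]=0x9a [2]=0xac [3]=0xd0 (little-endian) → word 0xd0ac9ae2
addr_hi:2 @ bit 0 → (0xd0ac9ae2>>0)&0x3 = 0x2
prio:1 @ bit 2 → (0xd0ac9ae2>>2)&0x1 = 0x0
cnt:18 @ bit 3 → (0xd0ac9ae2>>3)&0x3ffff = 0x1935c  ←
ver:10 @ bit 21 → (0xd0ac9ae2>>21)&0x3ff = 0x285
chan:1 @ bit 31 → (0xd0ac9ae2>>31)&0x1 = 0x1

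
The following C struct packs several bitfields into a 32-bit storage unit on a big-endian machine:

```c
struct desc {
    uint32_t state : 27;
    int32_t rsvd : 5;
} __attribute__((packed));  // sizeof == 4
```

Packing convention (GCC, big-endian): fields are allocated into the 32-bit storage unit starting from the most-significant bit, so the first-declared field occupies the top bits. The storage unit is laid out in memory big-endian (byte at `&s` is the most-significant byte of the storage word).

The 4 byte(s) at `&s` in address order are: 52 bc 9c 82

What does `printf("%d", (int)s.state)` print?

[0]=0x52 [1]=0xbc [2]=0x9c [3]=0x82 (big-endian) → word 0x52bc9c82
state:27 @ bit 5 → (0x52bc9c82>>5)&0x7ffffff = 0x295e4e4  ←
rsvd:5 @ bit 0 → (0x52bc9c82>>0)&0x1f = 0x2

43377892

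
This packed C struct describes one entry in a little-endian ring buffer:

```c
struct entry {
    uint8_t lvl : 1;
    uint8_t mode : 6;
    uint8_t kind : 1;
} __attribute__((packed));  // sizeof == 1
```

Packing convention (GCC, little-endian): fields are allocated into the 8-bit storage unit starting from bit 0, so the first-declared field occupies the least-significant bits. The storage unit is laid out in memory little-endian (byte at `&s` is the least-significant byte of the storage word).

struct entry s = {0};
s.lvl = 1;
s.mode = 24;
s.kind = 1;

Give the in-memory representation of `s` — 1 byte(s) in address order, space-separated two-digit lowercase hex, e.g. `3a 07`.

[0+:1] lvl=1 & 0x1 = 0x1; word=0x01
[1+:6] mode=24 & 0x3f = 0x18; word=0x31
[7+:1] kind=1 & 0x1 = 0x1; word=0xb1
word = 0xb1 → little-endian bytes:
  [0]=0xb1

b1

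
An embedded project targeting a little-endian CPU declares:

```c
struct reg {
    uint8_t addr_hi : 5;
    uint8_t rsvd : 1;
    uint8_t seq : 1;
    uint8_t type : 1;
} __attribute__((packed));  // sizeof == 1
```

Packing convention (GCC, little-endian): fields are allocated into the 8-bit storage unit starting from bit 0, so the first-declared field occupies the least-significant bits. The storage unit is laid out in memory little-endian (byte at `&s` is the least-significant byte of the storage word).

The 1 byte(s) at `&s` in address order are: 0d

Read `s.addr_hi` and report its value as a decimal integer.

13

[0]=0x0d (little-endian) → word 0x0d
addr_hi:5 @ bit 0 → (0x0d>>0)&0x1f = 0xd  ←
rsvd:1 @ bit 5 → (0x0d>>5)&0x1 = 0x0
seq:1 @ bit 6 → (0x0d>>6)&0x1 = 0x0
type:1 @ bit 7 → (0x0d>>7)&0x1 = 0x0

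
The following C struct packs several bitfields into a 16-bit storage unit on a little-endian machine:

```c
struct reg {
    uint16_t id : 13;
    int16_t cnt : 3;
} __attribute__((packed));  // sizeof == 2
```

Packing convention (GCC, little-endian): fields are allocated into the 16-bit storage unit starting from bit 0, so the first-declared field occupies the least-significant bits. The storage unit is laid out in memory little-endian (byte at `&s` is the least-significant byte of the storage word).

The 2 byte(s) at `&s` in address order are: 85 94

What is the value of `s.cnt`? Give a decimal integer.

[0]=0x85 [1]=0x94 (little-endian) → word 0x9485
id:13 @ bit 0 → (0x9485>>0)&0x1fff = 0x1485
cnt:3 @ bit 13 → (0x9485>>13)&0x7 = 0x4  ←
cnt signed 3b, MSB=1: 4 - 8 = -4

-4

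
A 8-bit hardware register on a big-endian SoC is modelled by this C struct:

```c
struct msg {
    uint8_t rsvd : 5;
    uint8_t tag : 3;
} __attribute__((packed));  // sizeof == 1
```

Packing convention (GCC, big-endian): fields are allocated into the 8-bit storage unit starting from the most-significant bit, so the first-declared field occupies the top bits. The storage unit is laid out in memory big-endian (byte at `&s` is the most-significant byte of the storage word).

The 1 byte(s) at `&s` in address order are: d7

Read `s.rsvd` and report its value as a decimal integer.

26

[0]=0xd7 (big-endian) → word 0xd7
rsvd:5 @ bit 3 → (0xd7>>3)&0x1f = 0x1a  ←
tag:3 @ bit 0 → (0xd7>>0)&0x7 = 0x7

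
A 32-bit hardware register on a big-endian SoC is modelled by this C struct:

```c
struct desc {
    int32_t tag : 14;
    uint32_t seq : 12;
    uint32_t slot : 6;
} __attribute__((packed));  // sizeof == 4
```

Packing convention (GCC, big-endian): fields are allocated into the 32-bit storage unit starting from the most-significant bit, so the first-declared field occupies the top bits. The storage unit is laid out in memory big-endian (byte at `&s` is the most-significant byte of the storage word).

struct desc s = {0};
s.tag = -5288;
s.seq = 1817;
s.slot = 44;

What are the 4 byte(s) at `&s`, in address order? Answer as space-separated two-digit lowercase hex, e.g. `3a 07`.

tag (14b) val=-5288 bits=0x2b58 at bit 18: 0xad600000
seq (12b) val=1817 bits=0x719 at bit 6: 0xad61c640
slot (6b) val=44 bits=0x2c at bit 0: 0xad61c66c
word = 0xad61c66c → big-endian bytes:
  [0]=0xad  [1]=0x61  [2]=0xc6  [3]=0x6c

ad 61 c6 6c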